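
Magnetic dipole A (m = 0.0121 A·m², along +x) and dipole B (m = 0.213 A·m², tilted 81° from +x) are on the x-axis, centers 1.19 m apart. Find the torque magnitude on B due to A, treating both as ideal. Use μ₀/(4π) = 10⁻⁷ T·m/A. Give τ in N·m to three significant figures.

τ ≈ 3.02×10⁻¹⁰ N·m

Dipole B is on the axis of dipole A, so B₁ there is axial: B₁ = (μ₀/4π)·2m₁/r³ along +x.
B₁ = 2(10⁻⁷)(0.0121)/(1.19)³ = 1.436×10⁻⁹ T.
τ = m₂ B₁ sinθ.
τ = (0.213)(1.436×10⁻⁹)·sin81° = 3.021×10⁻¹⁰ N·m.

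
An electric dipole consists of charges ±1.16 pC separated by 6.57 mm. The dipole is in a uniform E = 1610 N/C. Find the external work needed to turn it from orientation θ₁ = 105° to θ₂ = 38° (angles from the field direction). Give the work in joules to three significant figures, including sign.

W ≈ -1.28×10⁻¹¹ J

Dipole moment p = qd = (1.16×10⁻¹² C)(0.00657 m) = 7.621×10⁻¹⁵ C·m.
W_ext = ΔU = U(θ₂) − U(θ₁) = −pE cosθ₂ − (−pE cosθ₁) = pE(cosθ₁ − cosθ₂).
W = (7.621×10⁻¹⁵)(1610)·(cos105° − cos38°) = (1.227×10⁻¹¹)·(-1.0468) = -1.284×10⁻¹¹ J.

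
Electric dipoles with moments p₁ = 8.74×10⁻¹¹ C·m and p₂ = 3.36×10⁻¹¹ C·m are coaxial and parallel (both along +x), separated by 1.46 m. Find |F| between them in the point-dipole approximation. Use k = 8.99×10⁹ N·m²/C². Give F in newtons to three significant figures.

F ≈ 3.49×10⁻¹¹ N

On-axis field of dipole 1 at distance r: E = 2kp₁/r³. Force on dipole 2 is F = p₂·dE/dr (gradient along axis).
dE/dr = −6kp₁/r⁴, so |F| = 6kp₁p₂/r⁴ (attractive for aligned moments).
F = 6(8.99×10⁹)(8.74×10⁻¹¹)(3.36×10⁻¹¹)/(1.46)⁴ = 3.486×10⁻¹¹ N.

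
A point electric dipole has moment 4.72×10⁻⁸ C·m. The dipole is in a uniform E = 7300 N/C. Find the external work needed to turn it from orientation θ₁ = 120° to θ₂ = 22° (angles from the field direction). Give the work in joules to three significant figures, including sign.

W ≈ -4.92×10⁻⁴ J

W_ext = ΔU = U(θ₂) − U(θ₁) = −pE cosθ₂ − (−pE cosθ₁) = pE(cosθ₁ − cosθ₂).
W = (4.72×10⁻⁸)(7300)·(cos120° − cos22°) = (3.446×10⁻⁴)·(-1.4272) = -4.918×10⁻⁴ J.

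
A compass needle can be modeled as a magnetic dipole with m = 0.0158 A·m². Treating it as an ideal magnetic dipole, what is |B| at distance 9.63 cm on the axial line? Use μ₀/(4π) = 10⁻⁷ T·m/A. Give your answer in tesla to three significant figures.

B ≈ 3.54×10⁻⁶ T

On axis B = (μ₀/4π)·2m/r³.
B = 2·(10⁻⁷)·(0.0158) / (0.0963)³ = 3.538×10⁻⁶ T.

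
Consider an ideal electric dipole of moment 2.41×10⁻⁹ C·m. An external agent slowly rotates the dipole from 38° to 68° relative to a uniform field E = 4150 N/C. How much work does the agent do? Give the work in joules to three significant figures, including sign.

W_ext = ΔU = U(θ₂) − U(θ₁) = −pE cosθ₂ − (−pE cosθ₁) = pE(cosθ₁ − cosθ₂).
W = (2.41×10⁻⁹)(4150)·(cos38° − cos68°) = (1.000×10⁻⁵)·(+0.4134) = 4.135×10⁻⁶ J.

W ≈ 4.13×10⁻⁶ J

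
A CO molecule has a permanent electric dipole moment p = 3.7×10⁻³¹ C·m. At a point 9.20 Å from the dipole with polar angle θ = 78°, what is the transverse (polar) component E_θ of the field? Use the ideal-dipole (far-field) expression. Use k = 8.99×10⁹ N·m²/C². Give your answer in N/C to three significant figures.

E_θ ≈ 4.18×10⁶ N/C

For a dipole, E_θ = (kp sinθ)/r³.
kp/r³ = (8.99×10⁹)(3.70×10⁻³¹)/(9.20×10⁻¹⁰)³ = 4.272×10⁶ N/C.
E_θ = 4.272×10⁶·sin78° = 4.178×10⁶ N/C.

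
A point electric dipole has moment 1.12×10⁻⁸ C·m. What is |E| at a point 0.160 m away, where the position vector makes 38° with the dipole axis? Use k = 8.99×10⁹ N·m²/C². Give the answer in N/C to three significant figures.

E ≈ 4.16×10⁴ N/C

At angle θ the dipole field magnitude is E = (kp/r³)·√(1 + 3cos²θ).
kp/r³ = (8.99×10⁹)(1.12×10⁻⁸) / (0.160)³ = 2.458×10⁴ N/C.
√(1 + 3cos²38°) = √(1 + 3·0.6210) = √2.8629 ≈ 1.6920.
E ≈ 2.458×10⁴ × 1.692 = 4.159×10⁴ N/C.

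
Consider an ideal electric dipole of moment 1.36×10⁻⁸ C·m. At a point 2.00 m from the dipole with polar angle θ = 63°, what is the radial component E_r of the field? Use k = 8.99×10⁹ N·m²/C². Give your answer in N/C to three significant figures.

E_r ≈ 13.9 N/C

For a dipole, E_r = (2kp cosθ)/r³.
kp/r³ = (8.99×10⁹)(1.36×10⁻⁸)/(2.00)³ = 15.28 N/C.
E_r = 2·15.28·cos63° = 13.88 N/C.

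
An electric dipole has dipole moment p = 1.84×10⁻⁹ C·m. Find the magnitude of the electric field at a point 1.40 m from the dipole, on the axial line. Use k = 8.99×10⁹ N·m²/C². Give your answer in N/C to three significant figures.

On the dipole axis E = 2kp/r³.
E = 2·(8.99×10⁹)(1.84×10⁻⁹) / (1.40)³ = 12.06 N/C.

E ≈ 12.1 N/C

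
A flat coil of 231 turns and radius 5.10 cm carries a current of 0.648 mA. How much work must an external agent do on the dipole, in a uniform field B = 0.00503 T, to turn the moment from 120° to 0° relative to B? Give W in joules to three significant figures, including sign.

m = NIA = NIπa² = 231·(6.48×10⁻⁴)·π·(0.0510)² = 0.001223 A·m².
W_ext = ΔU = −mB cosθ₂ + mB cosθ₁ = mB(cosθ₁ − cosθ₂).
W = (0.001223)(0.00503)·(cos120° − cos0°) = (6.152×10⁻⁶)·(-1.5000) = -9.228×10⁻⁶ J.

W ≈ -9.23×10⁻⁶ J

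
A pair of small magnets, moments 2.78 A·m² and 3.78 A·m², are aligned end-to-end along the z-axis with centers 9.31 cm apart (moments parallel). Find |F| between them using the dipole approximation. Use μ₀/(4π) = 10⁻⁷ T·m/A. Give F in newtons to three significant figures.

F ≈ 0.0839 N

On-axis B of dipole 1: B = (μ₀/4π)·2m₁/r³. Force on dipole 2: F = m₂·dB/dr.
dB/dr = −(μ₀/4π)·6m₁/r⁴, so |F| = (μ₀/4π)·6m₁m₂/r⁴.
F = 6(10⁻⁷)(2.78)(3.78)/(0.0931)⁴ = 0.08392 N.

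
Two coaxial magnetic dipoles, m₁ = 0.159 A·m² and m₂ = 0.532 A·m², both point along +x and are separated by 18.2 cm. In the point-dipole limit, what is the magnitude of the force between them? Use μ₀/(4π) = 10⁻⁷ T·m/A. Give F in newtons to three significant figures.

F ≈ 4.63×10⁻⁵ N

On-axis B of dipole 1: B = (μ₀/4π)·2m₁/r³. Force on dipole 2: F = m₂·dB/dr.
dB/dr = −(μ₀/4π)·6m₁/r⁴, so |F| = (μ₀/4π)·6m₁m₂/r⁴.
F = 6(10⁻⁷)(0.159)(0.532)/(0.182)⁴ = 4.626×10⁻⁵ N.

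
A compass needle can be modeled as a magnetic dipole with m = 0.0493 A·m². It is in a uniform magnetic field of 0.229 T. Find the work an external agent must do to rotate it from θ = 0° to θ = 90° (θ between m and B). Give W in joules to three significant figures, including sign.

W ≈ 0.0113 J

W_ext = ΔU = −mB cosθ₂ + mB cosθ₁ = mB(cosθ₁ − cosθ₂).
W = (0.0493)(0.229)·(cos0° − cos90°) = (0.01129)·(+1.0000) = 0.01129 J.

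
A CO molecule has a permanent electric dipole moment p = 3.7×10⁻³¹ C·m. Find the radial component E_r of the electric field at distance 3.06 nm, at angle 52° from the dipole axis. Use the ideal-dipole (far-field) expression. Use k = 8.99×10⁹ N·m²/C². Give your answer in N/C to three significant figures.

E_r ≈ 1.43×10⁵ N/C

For a dipole, E_r = (2kp cosθ)/r³.
kp/r³ = (8.99×10⁹)(3.70×10⁻³¹)/(3.06×10⁻⁹)³ = 1.161×10⁵ N/C.
E_r = 2·1.161×10⁵·cos52° = 1.429×10⁵ N/C.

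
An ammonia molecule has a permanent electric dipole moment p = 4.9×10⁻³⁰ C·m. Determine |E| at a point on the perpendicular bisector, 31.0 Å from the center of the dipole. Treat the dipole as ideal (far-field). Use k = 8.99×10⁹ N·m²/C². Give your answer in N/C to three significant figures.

E ≈ 1.48×10⁶ N/C

On the perpendicular bisector E = kp/r³ (half the axial value at the same distance).
E = (8.99×10⁹)(4.90×10⁻³⁰) / (3.10×10⁻⁹)³ = 1.479×10⁶ N/C.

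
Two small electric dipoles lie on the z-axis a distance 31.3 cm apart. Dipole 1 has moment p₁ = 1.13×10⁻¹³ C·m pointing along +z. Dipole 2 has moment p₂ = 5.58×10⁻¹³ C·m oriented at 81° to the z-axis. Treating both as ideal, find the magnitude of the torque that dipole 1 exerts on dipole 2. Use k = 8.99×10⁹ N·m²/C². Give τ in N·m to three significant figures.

The second dipole sits on the axis of the first, so the field there is axial: E₁ = 2kp₁/r³ along +z.
E₁ = 2(8.99×10⁹)(1.13×10⁻¹³)/(0.313)³ = 0.06626 N/C.
Torque on the second dipole: τ = p₂ E₁ sinθ.
τ = (5.58×10⁻¹³)(0.06626)·sin81° = 3.652×10⁻¹⁴ N·m.

τ ≈ 3.65×10⁻¹⁴ N·m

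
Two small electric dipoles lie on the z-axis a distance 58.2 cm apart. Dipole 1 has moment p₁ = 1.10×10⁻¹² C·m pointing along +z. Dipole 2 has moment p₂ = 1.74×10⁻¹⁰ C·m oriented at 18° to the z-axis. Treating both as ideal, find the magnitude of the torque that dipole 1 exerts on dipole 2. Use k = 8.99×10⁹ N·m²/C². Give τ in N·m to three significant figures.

τ ≈ 5.39×10⁻¹² N·m

The second dipole sits on the axis of the first, so the field there is axial: E₁ = 2kp₁/r³ along +z.
E₁ = 2(8.99×10⁹)(1.10×10⁻¹²)/(0.582)³ = 0.1003 N/C.
Torque on the second dipole: τ = p₂ E₁ sinθ.
τ = (1.74×10⁻¹⁰)(0.1003)·sin18° = 5.394×10⁻¹² N·m.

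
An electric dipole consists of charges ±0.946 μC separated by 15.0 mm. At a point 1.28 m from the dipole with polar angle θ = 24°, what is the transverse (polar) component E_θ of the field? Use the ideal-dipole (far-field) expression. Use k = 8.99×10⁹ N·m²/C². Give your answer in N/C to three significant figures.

E_θ ≈ 24.7 N/C

Dipole moment p = qd = (9.46×10⁻⁷ C)(0.0150 m) = 1.419×10⁻⁸ C·m.
For a dipole, E_θ = (kp sinθ)/r³.
kp/r³ = (8.99×10⁹)(1.419×10⁻⁸)/(1.28)³ = 60.83 N/C.
E_θ = 60.83·sin24° = 24.74 N/C.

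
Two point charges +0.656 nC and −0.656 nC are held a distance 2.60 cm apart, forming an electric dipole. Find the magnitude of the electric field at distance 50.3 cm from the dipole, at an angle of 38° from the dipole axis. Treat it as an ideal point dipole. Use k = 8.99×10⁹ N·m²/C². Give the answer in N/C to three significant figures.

E ≈ 2.04 N/C

Dipole moment p = qd = (6.56×10⁻¹⁰ C)(0.0260 m) = 1.706×10⁻¹¹ C·m.
At angle θ the dipole field magnitude is E = (kp/r³)·√(1 + 3cos²θ).
kp/r³ = (8.99×10⁹)(1.706×10⁻¹¹) / (0.503)³ = 1.205 N/C.
√(1 + 3cos²38°) = √(1 + 3·0.6210) = √2.8629 ≈ 1.6920.
E ≈ 1.205 × 1.692 = 2.039 N/C.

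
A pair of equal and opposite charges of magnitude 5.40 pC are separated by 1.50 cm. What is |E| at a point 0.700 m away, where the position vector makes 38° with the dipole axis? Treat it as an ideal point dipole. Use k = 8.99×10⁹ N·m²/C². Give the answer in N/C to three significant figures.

Dipole moment p = qd = (5.40×10⁻¹² C)(0.0150 m) = 8.10×10⁻¹⁴ C·m.
At angle θ the dipole field magnitude is E = (kp/r³)·√(1 + 3cos²θ).
kp/r³ = (8.99×10⁹)(8.10×10⁻¹⁴) / (0.700)³ = 0.002123 N/C.
√(1 + 3cos²38°) = √(1 + 3·0.6210) = √2.8629 ≈ 1.6920.
E ≈ 0.002123 × 1.692 = 0.003592 N/C.

E ≈ 0.00359 N/C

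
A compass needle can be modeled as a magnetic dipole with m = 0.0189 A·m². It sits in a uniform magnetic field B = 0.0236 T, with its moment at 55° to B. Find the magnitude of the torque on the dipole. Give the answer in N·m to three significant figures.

Torque on a magnetic dipole: τ = mB sinθ.
τ = (0.0189)(0.0236)·sin55° = 3.654×10⁻⁴ N·m.

τ ≈ 3.65×10⁻⁴ N·m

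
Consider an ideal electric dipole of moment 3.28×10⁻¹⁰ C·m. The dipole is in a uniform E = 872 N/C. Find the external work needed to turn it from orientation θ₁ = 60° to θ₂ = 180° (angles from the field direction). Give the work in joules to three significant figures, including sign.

W ≈ 4.29×10⁻⁷ J

W_ext = ΔU = U(θ₂) − U(θ₁) = −pE cosθ₂ − (−pE cosθ₁) = pE(cosθ₁ − cosθ₂).
W = (3.28×10⁻¹⁰)(872)·(cos60° − cos180°) = (2.860×10⁻⁷)·(+1.5000) = 4.290×10⁻⁷ J.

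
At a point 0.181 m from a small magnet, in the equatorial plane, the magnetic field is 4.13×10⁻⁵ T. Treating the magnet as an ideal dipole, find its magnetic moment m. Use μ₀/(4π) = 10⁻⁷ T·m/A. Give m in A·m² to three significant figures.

In the equatorial plane B = (μ₀/4π)·m/r³, so m = Br³·4π/(μ₀).
m = (4.13×10⁻⁵)·(0.181)³ / (10⁻⁷) = 2.449 A·m².

m ≈ 2.45 A·m²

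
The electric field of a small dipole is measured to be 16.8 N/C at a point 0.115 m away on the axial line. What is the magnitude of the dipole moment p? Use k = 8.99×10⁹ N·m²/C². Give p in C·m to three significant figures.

On axis E = 2kp/r³, so p = Er³/(2k).
p = (16.8)·(0.115)³ / (2·8.99×10⁹) = 1.421×10⁻¹² C·m.

p ≈ 1.42×10⁻¹² C·m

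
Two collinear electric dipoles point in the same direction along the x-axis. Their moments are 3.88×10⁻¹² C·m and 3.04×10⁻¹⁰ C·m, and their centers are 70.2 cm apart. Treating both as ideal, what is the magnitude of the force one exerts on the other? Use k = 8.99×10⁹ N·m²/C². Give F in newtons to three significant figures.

On-axis field of dipole 1 at distance r: E = 2kp₁/r³. Force on dipole 2 is F = p₂·dE/dr (gradient along axis).
dE/dr = −6kp₁/r⁴, so |F| = 6kp₁p₂/r⁴ (attractive for aligned moments).
F = 6(8.99×10⁹)(3.88×10⁻¹²)(3.04×10⁻¹⁰)/(0.702)⁴ = 2.620×10⁻¹⁰ N.

F ≈ 2.62×10⁻¹⁰ N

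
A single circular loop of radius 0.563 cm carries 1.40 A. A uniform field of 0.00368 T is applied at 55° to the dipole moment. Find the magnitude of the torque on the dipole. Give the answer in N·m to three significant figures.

τ ≈ 4.20×10⁻⁷ N·m

Magnetic moment m = IA = Iπa² = (1.40)·π·(0.00563)² = 1.394×10⁻⁴ A·m².
Torque on a magnetic dipole: τ = mB sinθ.
τ = (1.394×10⁻⁴)(0.00368)·sin55° = 4.202×10⁻⁷ N·m.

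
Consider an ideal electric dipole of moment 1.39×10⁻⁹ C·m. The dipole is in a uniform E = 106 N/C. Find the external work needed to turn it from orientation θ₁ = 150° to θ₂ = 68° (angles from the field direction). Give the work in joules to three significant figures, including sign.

W ≈ -1.83×10⁻⁷ J

W_ext = ΔU = U(θ₂) − U(θ₁) = −pE cosθ₂ − (−pE cosθ₁) = pE(cosθ₁ − cosθ₂).
W = (1.39×10⁻⁹)(106)·(cos150° − cos68°) = (1.473×10⁻⁷)·(-1.2406) = -1.828×10⁻⁷ J.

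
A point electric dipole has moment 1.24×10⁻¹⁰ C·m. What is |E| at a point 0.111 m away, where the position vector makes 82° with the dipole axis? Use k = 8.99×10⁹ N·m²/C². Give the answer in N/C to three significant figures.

E ≈ 838 N/C

At angle θ the dipole field magnitude is E = (kp/r³)·√(1 + 3cos²θ).
kp/r³ = (8.99×10⁹)(1.24×10⁻¹⁰) / (0.111)³ = 815.1 N/C.
√(1 + 3cos²82°) = √(1 + 3·0.0194) = √1.0581 ≈ 1.0286.
E ≈ 815.1 × 1.029 = 838.5 N/C.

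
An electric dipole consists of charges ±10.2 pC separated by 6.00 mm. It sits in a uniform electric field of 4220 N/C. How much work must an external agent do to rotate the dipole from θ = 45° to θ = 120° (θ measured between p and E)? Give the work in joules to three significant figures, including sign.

Dipole moment p = qd = (1.02×10⁻¹¹ C)(0.00600 m) = 6.12×10⁻¹⁴ C·m.
W_ext = ΔU = U(θ₂) − U(θ₁) = −pE cosθ₂ − (−pE cosθ₁) = pE(cosθ₁ − cosθ₂).
W = (6.12×10⁻¹⁴)(4220)·(cos45° − cos120°) = (2.583×10⁻¹⁰)·(+1.2071) = 3.118×10⁻¹⁰ J.

W ≈ 3.12×10⁻¹⁰ J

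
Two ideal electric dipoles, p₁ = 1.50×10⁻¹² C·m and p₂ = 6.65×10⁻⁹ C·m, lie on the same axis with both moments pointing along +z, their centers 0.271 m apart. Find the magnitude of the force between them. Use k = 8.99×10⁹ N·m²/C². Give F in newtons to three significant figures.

On-axis field of dipole 1 at distance r: E = 2kp₁/r³. Force on dipole 2 is F = p₂·dE/dr (gradient along axis).
dE/dr = −6kp₁/r⁴, so |F| = 6kp₁p₂/r⁴ (attractive for aligned moments).
F = 6(8.99×10⁹)(1.50×10⁻¹²)(6.65×10⁻⁹)/(0.271)⁴ = 9.976×10⁻⁸ N.

F ≈ 9.98×10⁻⁸ N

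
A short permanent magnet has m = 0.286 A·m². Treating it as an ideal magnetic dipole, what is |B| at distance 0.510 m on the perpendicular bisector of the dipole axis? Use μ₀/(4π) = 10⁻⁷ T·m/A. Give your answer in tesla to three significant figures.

In the equatorial plane B = (μ₀/4π)·m/r³ (half the axial value).
B = (10⁻⁷)·(0.286) / (0.510)³ = 2.156×10⁻⁷ T.

B ≈ 2.16×10⁻⁷ T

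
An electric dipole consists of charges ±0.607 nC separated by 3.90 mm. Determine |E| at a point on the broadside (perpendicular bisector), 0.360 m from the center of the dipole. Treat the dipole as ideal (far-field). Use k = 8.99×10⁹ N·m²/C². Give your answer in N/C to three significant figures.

Dipole moment p = qd = (6.07×10⁻¹⁰ C)(0.00390 m) = 2.367×10⁻¹² C·m.
In the equatorial plane E = kp/r³.
E = (8.99×10⁹)(2.367×10⁻¹²) / (0.360)³ = 0.4561 N/C.

E ≈ 0.456 N/C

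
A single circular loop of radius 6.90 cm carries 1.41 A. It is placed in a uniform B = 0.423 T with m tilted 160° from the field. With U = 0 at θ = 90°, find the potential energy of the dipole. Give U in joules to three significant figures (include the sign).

U ≈ 0.00838 J

Magnetic moment m = IA = Iπa² = (1.41)·π·(0.0690)² = 0.02109 A·m².
U = −m·B = −mB cosθ.
U = −(0.02109)(0.423)·cos160° = 0.008383 J.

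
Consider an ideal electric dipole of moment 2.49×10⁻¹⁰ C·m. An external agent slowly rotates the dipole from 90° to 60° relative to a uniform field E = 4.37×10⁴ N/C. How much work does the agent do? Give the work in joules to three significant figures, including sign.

W_ext = ΔU = U(θ₂) − U(θ₁) = −pE cosθ₂ − (−pE cosθ₁) = pE(cosθ₁ − cosθ₂).
W = (2.49×10⁻¹⁰)(4.37×10⁴)·(cos90° − cos60°) = (1.088×10⁻⁵)·(-0.5000) = -5.441×10⁻⁶ J.

W ≈ -5.44×10⁻⁶ J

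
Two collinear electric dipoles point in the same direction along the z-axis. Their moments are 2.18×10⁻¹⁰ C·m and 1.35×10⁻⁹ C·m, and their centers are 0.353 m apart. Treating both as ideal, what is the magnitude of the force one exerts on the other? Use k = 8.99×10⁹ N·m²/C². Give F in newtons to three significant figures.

On-axis field of dipole 1 at distance r: E = 2kp₁/r³. Force on dipole 2 is F = p₂·dE/dr (gradient along axis).
dE/dr = −6kp₁/r⁴, so |F| = 6kp₁p₂/r⁴ (attractive for aligned moments).
F = 6(8.99×10⁹)(2.18×10⁻¹⁰)(1.35×10⁻⁹)/(0.353)⁴ = 1.022×10⁻⁶ N.

F ≈ 1.02×10⁻⁶ N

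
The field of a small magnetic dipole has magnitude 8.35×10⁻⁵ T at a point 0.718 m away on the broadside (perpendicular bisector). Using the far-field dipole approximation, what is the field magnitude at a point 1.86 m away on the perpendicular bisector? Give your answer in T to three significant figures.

B ≈ 4.80×10⁻⁶ T

Dipole fields scale as 1/r³ in the far field; the geometry is the same at both points.
B₂ = B₁ · (r₁/r₂)³ = 8.35×10⁻⁵ · (0.718/1.86)³.
(r₁/r₂)³ = (0.386)³ = 0.05752.
B₂ ≈ 4.803×10⁻⁶ T.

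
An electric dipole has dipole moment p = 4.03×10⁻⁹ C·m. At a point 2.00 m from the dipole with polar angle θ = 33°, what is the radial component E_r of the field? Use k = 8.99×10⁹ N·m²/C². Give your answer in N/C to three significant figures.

E_r ≈ 7.60 N/C

For a dipole, E_r = (2kp cosθ)/r³.
kp/r³ = (8.99×10⁹)(4.03×10⁻⁹)/(2.00)³ = 4.529 N/C.
E_r = 2·4.529·cos33° = 7.596 N/C.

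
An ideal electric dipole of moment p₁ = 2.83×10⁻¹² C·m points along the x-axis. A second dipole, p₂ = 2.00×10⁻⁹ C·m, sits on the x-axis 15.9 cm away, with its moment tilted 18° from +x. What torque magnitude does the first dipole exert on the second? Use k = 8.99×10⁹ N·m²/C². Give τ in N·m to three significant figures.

The second dipole sits on the axis of the first, so the field there is axial: E₁ = 2kp₁/r³ along +x.
E₁ = 2(8.99×10⁹)(2.83×10⁻¹²)/(0.159)³ = 12.66 N/C.
Torque on the second dipole: τ = p₂ E₁ sinθ.
τ = (2.00×10⁻⁹)(12.66)·sin18° = 7.823×10⁻⁹ N·m.

τ ≈ 7.82×10⁻⁹ N·m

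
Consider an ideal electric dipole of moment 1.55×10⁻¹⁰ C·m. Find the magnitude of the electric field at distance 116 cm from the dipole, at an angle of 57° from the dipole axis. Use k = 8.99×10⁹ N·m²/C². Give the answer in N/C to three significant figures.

E ≈ 1.23 N/C

At angle θ the dipole field magnitude is E = (kp/r³)·√(1 + 3cos²θ).
kp/r³ = (8.99×10⁹)(1.55×10⁻¹⁰) / (1.16)³ = 0.8927 N/C.
√(1 + 3cos²57°) = √(1 + 3·0.2966) = √1.8899 ≈ 1.3747.
E ≈ 0.8927 × 1.375 = 1.227 N/C.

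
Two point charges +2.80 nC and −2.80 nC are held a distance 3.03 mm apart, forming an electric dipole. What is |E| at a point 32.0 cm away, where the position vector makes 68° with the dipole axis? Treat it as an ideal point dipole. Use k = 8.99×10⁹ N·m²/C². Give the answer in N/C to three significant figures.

Dipole moment p = qd = (2.80×10⁻⁹ C)(0.00303 m) = 8.484×10⁻¹² C·m.
At angle θ the dipole field magnitude is E = (kp/r³)·√(1 + 3cos²θ).
kp/r³ = (8.99×10⁹)(8.484×10⁻¹²) / (0.320)³ = 2.328 N/C.
√(1 + 3cos²68°) = √(1 + 3·0.1403) = √1.4210 ≈ 1.1921.
E ≈ 2.328 × 1.192 = 2.775 N/C.

E ≈ 2.77 N/C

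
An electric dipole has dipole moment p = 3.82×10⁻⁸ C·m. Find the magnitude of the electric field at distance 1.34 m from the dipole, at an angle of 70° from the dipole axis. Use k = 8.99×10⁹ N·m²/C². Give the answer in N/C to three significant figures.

At angle θ the dipole field magnitude is E = (kp/r³)·√(1 + 3cos²θ).
kp/r³ = (8.99×10⁹)(3.82×10⁻⁸) / (1.34)³ = 142.7 N/C.
√(1 + 3cos²70°) = √(1 + 3·0.1170) = √1.3509 ≈ 1.1623.
E ≈ 142.7 × 1.162 = 165.9 N/C.

E ≈ 166 N/C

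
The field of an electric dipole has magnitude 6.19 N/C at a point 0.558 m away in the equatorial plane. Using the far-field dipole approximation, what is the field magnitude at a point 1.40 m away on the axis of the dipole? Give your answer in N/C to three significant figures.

E ≈ 0.784 N/C

Dipole fields scale as 1/r³ in the far field.
The axial field is twice the equatorial field at the same r, so the geometry factor is 2/1.
E₂ = E₁ · (2/1) · (r₁/r₂)³ = 6.19 · 2 · (0.558/1.40)³.
(r₁/r₂)³ = (0.3986)³ = 0.06332.
E₂ ≈ 0.7839 N/C.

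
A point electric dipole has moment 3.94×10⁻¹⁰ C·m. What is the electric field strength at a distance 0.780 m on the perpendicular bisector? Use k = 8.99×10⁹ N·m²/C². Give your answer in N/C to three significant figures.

On the perpendicular bisector E = kp/r³ (half the axial value at the same distance).
E = (8.99×10⁹)(3.94×10⁻¹⁰) / (0.780)³ = 7.464 N/C.

E ≈ 7.46 N/C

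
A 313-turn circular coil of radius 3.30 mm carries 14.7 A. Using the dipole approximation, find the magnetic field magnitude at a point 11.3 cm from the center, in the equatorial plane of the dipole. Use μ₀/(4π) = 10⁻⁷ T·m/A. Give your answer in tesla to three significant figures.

B ≈ 1.09×10⁻⁵ T

m = NIA = NIπa² = 313·(14.7)·π·(0.00330)² = 0.1574 A·m².
In the equatorial plane B = (μ₀/4π)·m/r³ (half the axial value).
B = (10⁻⁷)·(0.1574) / (0.113)³ = 1.091×10⁻⁵ T.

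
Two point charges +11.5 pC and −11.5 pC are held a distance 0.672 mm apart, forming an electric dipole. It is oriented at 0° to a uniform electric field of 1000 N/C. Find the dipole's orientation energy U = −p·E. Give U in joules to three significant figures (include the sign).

Dipole moment p = qd = (1.15×10⁻¹¹ C)(6.72×10⁻⁴ m) = 7.728×10⁻¹⁵ C·m.
U = −p·E = −pE cosθ.
U = −(7.728×10⁻¹⁵)(1000)·cos0° = -7.728×10⁻¹² J.

U ≈ -7.73×10⁻¹² J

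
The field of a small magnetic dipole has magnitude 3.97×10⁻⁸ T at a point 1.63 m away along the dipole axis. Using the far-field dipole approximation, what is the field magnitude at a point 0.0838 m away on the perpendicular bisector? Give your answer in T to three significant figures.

B ≈ 1.46×10⁻⁴ T

Dipole fields scale as 1/r³ in the far field.
The axial field is twice the equatorial field at the same r, so the geometry factor is 1/2.
B₂ = B₁ · (1/2) · (r₁/r₂)³ = 3.97×10⁻⁸ · 0.5 · (1.63/0.0838)³.
(r₁/r₂)³ = (19.45)³ = 7359.
B₂ ≈ 1.461×10⁻⁴ T.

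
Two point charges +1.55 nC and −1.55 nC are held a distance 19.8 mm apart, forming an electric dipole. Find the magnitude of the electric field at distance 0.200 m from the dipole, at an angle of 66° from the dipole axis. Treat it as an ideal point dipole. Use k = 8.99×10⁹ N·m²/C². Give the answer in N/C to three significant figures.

Dipole moment p = qd = (1.55×10⁻⁹ C)(0.0198 m) = 3.069×10⁻¹¹ C·m.
At angle θ the dipole field magnitude is E = (kp/r³)·√(1 + 3cos²θ).
kp/r³ = (8.99×10⁹)(3.069×10⁻¹¹) / (0.200)³ = 34.49 N/C.
√(1 + 3cos²66°) = √(1 + 3·0.1654) = √1.4963 ≈ 1.2232.
E ≈ 34.49 × 1.223 = 42.19 N/C.

E ≈ 42.2 N/C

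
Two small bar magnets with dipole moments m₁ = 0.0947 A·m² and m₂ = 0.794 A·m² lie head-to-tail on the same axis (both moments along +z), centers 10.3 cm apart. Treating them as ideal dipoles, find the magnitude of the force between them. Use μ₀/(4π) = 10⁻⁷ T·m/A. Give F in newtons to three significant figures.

On-axis B of dipole 1: B = (μ₀/4π)·2m₁/r³. Force on dipole 2: F = m₂·dB/dr.
dB/dr = −(μ₀/4π)·6m₁/r⁴, so |F| = (μ₀/4π)·6m₁m₂/r⁴.
F = 6(10⁻⁷)(0.0947)(0.794)/(0.103)⁴ = 4.008×10⁻⁴ N.

F ≈ 4.01×10⁻⁴ N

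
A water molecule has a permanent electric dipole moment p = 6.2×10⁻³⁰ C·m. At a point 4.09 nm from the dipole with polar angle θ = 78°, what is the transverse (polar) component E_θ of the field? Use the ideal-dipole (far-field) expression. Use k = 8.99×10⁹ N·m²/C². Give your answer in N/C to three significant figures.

For a dipole, E_θ = (kp sinθ)/r³.
kp/r³ = (8.99×10⁹)(6.20×10⁻³⁰)/(4.09×10⁻⁹)³ = 8.147×10⁵ N/C.
E_θ = 8.147×10⁵·sin78° = 7.969×10⁵ N/C.

E_θ ≈ 7.97×10⁵ N/C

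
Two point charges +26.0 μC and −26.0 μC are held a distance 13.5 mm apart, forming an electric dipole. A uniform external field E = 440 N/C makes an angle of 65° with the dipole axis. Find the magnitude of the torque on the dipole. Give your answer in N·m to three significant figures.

Dipole moment p = qd = (2.60×10⁻⁵ C)(0.0135 m) = 3.51×10⁻⁷ C·m.
Torque on an electric dipole: τ = pE sinθ.
τ = (3.51×10⁻⁷)(440)·sin65° = 1.400×10⁻⁴ N·m.

τ ≈ 1.40×10⁻⁴ N·m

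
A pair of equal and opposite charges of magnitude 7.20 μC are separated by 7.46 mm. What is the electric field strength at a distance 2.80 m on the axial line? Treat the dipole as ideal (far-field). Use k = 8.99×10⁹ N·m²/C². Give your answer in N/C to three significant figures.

E ≈ 44.0 N/C

Dipole moment p = qd = (7.20×10⁻⁶ C)(0.00746 m) = 5.371×10⁻⁸ C·m.
On the dipole axis E = 2kp/r³.
E = 2·(8.99×10⁹)(5.371×10⁻⁸) / (2.80)³ = 43.99 N/C.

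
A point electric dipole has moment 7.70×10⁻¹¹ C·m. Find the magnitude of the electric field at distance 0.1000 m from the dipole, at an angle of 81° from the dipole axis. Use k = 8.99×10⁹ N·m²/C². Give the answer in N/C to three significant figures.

E ≈ 717 N/C

At angle θ the dipole field magnitude is E = (kp/r³)·√(1 + 3cos²θ).
kp/r³ = (8.99×10⁹)(7.70×10⁻¹¹) / (0.100)³ = 692.2 N/C.
√(1 + 3cos²81°) = √(1 + 3·0.0245) = √1.0734 ≈ 1.0361.
E ≈ 692.2 × 1.036 = 717.2 N/C.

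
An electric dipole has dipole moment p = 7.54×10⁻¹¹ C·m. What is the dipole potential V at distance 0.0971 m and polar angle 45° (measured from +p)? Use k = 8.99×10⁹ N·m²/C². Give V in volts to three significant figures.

V ≈ 50.8 V

The dipole potential is V = kp cosθ / r².
V = (8.99×10⁹)(7.54×10⁻¹¹)·cos45° / (0.0971)² = 50.84 V.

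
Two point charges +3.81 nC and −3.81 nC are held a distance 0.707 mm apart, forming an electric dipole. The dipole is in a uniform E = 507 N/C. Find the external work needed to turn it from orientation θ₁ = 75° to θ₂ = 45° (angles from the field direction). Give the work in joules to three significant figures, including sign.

W ≈ -6.12×10⁻¹⁰ J

Dipole moment p = qd = (3.81×10⁻⁹ C)(7.07×10⁻⁴ m) = 2.694×10⁻¹² C·m.
W_ext = ΔU = U(θ₂) − U(θ₁) = −pE cosθ₂ − (−pE cosθ₁) = pE(cosθ₁ − cosθ₂).
W = (2.694×10⁻¹²)(507)·(cos75° − cos45°) = (1.366×10⁻⁹)·(-0.4483) = -6.123×10⁻¹⁰ J.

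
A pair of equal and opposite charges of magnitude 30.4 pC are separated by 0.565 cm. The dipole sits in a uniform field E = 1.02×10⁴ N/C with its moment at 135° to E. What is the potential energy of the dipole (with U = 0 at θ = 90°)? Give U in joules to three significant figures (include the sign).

U ≈ 1.24×10⁻⁹ J

Dipole moment p = qd = (3.04×10⁻¹¹ C)(0.00565 m) = 1.718×10⁻¹³ C·m.
U = −p·E = −pE cosθ.
U = −(1.718×10⁻¹³)(1.02×10⁴)·cos135° = 1.239×10⁻⁹ J.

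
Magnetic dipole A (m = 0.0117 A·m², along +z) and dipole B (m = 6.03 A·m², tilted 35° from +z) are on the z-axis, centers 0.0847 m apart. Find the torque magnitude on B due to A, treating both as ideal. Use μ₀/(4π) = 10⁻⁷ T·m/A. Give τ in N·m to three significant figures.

Dipole B is on the axis of dipole A, so B₁ there is axial: B₁ = (μ₀/4π)·2m₁/r³ along +z.
B₁ = 2(10⁻⁷)(0.0117)/(0.0847)³ = 3.851×10⁻⁶ T.
τ = m₂ B₁ sinθ.
τ = (6.03)(3.851×10⁻⁶)·sin35° = 1.332×10⁻⁵ N·m.

τ ≈ 1.33×10⁻⁵ N·m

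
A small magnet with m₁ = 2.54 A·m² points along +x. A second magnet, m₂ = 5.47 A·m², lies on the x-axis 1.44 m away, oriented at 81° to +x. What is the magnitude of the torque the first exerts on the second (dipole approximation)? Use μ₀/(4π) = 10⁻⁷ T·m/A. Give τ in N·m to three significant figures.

Dipole B is on the axis of dipole A, so B₁ there is axial: B₁ = (μ₀/4π)·2m₁/r³ along +x.
B₁ = 2(10⁻⁷)(2.54)/(1.44)³ = 1.701×10⁻⁷ T.
τ = m₂ B₁ sinθ.
τ = (5.47)(1.701×10⁻⁷)·sin81° = 9.191×10⁻⁷ N·m.

τ ≈ 9.19×10⁻⁷ N·m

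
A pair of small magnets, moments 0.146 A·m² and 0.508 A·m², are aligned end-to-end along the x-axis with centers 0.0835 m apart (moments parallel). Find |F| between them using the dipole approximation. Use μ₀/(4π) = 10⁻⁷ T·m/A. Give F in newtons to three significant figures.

F ≈ 9.15×10⁻⁴ N

On-axis B of dipole 1: B = (μ₀/4π)·2m₁/r³. Force on dipole 2: F = m₂·dB/dr.
dB/dr = −(μ₀/4π)·6m₁/r⁴, so |F| = (μ₀/4π)·6m₁m₂/r⁴.
F = 6(10⁻⁷)(0.146)(0.508)/(0.0835)⁴ = 9.154×10⁻⁴ N.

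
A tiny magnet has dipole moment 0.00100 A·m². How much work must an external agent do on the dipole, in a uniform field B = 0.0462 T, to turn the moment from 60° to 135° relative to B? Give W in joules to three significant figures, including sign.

W_ext = ΔU = −mB cosθ₂ + mB cosθ₁ = mB(cosθ₁ − cosθ₂).
W = (0.00100)(0.0462)·(cos60° − cos135°) = (4.620×10⁻⁵)·(+1.2071) = 5.577×10⁻⁵ J.

W ≈ 5.58×10⁻⁵ J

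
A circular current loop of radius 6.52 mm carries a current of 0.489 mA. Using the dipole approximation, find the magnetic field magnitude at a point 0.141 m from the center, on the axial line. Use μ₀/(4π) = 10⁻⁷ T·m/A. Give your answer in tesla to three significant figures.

B ≈ 4.66×10⁻¹² T

Magnetic moment m = IA = Iπa² = (4.89×10⁻⁴)·π·(0.00652)² = 6.531×10⁻⁸ A·m².
On axis B = (μ₀/4π)·2m/r³.
B = 2·(10⁻⁷)·(6.531×10⁻⁸) / (0.141)³ = 4.660×10⁻¹² T.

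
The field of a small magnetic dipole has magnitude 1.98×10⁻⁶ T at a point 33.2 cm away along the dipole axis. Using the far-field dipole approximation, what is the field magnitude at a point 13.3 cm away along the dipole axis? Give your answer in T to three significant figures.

Dipole fields scale as 1/r³ in the far field; the geometry is the same at both points.
B₂ = B₁ · (r₁/r₂)³ = 1.98×10⁻⁶ · (33.2/13.3)³.
(r₁/r₂)³ = (2.496)³ = 15.55.
B₂ ≈ 3.080×10⁻⁵ T.

B ≈ 3.08×10⁻⁵ T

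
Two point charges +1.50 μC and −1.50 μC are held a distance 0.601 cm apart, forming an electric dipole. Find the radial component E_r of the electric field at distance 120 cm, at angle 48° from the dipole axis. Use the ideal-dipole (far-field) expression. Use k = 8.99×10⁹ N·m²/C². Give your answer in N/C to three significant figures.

Dipole moment p = qd = (1.50×10⁻⁶ C)(0.00601 m) = 9.015×10⁻⁹ C·m.
For a dipole, E_r = (2kp cosθ)/r³.
kp/r³ = (8.99×10⁹)(9.015×10⁻⁹)/(1.20)³ = 46.90 N/C.
E_r = 2·46.90·cos48° = 62.77 N/C.

E_r ≈ 62.8 N/C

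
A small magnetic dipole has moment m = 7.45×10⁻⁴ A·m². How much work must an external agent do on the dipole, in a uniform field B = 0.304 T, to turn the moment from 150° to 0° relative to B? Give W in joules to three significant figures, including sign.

W_ext = ΔU = −mB cosθ₂ + mB cosθ₁ = mB(cosθ₁ − cosθ₂).
W = (7.45×10⁻⁴)(0.304)·(cos150° − cos0°) = (2.265×10⁻⁴)·(-1.8660) = -4.226×10⁻⁴ J.

W ≈ -4.23×10⁻⁴ J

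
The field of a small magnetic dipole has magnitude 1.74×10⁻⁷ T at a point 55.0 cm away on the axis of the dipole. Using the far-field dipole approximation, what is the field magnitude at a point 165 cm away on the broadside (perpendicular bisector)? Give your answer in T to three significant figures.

Dipole fields scale as 1/r³ in the far field.
The axial field is twice the equatorial field at the same r, so the geometry factor is 1/2.
B₂ = B₁ · (1/2) · (r₁/r₂)³ = 1.74×10⁻⁷ · 0.5 · (55.0/165)³.
(r₁/r₂)³ = (0.3333)³ = 0.03704.
B₂ ≈ 3.222×10⁻⁹ T.

B ≈ 3.22×10⁻⁹ T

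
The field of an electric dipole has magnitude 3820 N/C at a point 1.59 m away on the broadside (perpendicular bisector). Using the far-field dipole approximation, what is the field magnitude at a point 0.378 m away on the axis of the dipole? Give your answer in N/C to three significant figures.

Dipole fields scale as 1/r³ in the far field.
The axial field is twice the equatorial field at the same r, so the geometry factor is 2/1.
E₂ = E₁ · (2/1) · (r₁/r₂)³ = 3820 · 2 · (1.59/0.378)³.
(r₁/r₂)³ = (4.206)³ = 74.42.
E₂ ≈ 5.686×10⁵ N/C.

E ≈ 5.69×10⁵ N/C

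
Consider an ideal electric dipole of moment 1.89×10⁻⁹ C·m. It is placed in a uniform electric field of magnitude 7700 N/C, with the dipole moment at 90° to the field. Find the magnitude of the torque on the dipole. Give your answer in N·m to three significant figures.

Torque on an electric dipole: τ = pE sinθ.
τ = (1.89×10⁻⁹)(7700)·sin90° = 1.455×10⁻⁵ N·m.

τ ≈ 1.46×10⁻⁵ N·m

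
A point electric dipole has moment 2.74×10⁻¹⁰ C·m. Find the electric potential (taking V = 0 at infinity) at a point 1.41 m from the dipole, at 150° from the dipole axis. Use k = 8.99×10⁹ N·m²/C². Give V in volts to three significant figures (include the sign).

The dipole potential is V = kp cosθ / r².
V = (8.99×10⁹)(2.74×10⁻¹⁰)·cos150° / (1.41)² = -1.073 V.

V ≈ -1.07 V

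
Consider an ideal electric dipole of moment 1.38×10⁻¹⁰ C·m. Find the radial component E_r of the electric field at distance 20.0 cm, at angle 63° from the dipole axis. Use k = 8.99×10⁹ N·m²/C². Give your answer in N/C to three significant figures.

E_r ≈ 141 N/C

For a dipole, E_r = (2kp cosθ)/r³.
kp/r³ = (8.99×10⁹)(1.38×10⁻¹⁰)/(0.200)³ = 155.1 N/C.
E_r = 2·155.1·cos63° = 140.8 N/C.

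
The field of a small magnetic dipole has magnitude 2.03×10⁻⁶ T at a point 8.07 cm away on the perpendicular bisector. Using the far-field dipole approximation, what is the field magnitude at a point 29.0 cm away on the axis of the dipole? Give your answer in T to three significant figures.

B ≈ 8.75×10⁻⁸ T

Dipole fields scale as 1/r³ in the far field.
The axial field is twice the equatorial field at the same r, so the geometry factor is 2/1.
B₂ = B₁ · (2/1) · (r₁/r₂)³ = 2.03×10⁻⁶ · 2 · (8.07/29.0)³.
(r₁/r₂)³ = (0.2783)³ = 0.02155.
B₂ ≈ 8.749×10⁻⁸ T.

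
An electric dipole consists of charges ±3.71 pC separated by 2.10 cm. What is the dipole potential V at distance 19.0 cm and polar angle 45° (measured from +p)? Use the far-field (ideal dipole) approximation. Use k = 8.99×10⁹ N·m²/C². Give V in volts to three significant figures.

Dipole moment p = qd = (3.71×10⁻¹² C)(0.0210 m) = 7.791×10⁻¹⁴ C·m.
The dipole potential is V = kp cosθ / r².
V = (8.99×10⁹)(7.791×10⁻¹⁴)·cos45° / (0.190)² = 0.01372 V.

V ≈ 0.0137 V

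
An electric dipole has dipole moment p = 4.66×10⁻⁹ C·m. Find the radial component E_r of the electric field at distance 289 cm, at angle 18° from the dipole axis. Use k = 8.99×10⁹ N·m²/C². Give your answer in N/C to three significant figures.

E_r ≈ 3.30 N/C

For a dipole, E_r = (2kp cosθ)/r³.
kp/r³ = (8.99×10⁹)(4.66×10⁻⁹)/(2.89)³ = 1.736 N/C.
E_r = 2·1.736·cos18° = 3.301 N/C.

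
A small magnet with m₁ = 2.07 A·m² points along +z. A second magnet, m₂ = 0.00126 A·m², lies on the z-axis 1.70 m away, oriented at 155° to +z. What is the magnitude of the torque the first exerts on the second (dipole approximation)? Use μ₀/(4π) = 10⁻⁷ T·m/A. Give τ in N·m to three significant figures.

τ ≈ 4.49×10⁻¹¹ N·m

Dipole B is on the axis of dipole A, so B₁ there is axial: B₁ = (μ₀/4π)·2m₁/r³ along +z.
B₁ = 2(10⁻⁷)(2.07)/(1.70)³ = 8.427×10⁻⁸ T.
τ = m₂ B₁ sinθ.
τ = (0.00126)(8.427×10⁻⁸)·sin155° = 4.487×10⁻¹¹ N·m.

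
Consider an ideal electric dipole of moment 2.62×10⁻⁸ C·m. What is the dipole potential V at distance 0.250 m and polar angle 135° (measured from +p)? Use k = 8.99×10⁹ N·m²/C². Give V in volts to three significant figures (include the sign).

V ≈ -2660 V

The dipole potential is V = kp cosθ / r².
V = (8.99×10⁹)(2.62×10⁻⁸)·cos135° / (0.250)² = -2665 V.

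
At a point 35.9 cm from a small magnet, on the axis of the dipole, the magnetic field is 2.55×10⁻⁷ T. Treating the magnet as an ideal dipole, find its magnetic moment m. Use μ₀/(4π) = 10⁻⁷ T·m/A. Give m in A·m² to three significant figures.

On axis B = (μ₀/4π)·2m/r³, so m = Br³·4π/(μ₀·2).
m = (2.55×10⁻⁷)·(0.359)³ / (2·10⁻⁷) = 0.05899 A·m².

m ≈ 0.0590 A·m²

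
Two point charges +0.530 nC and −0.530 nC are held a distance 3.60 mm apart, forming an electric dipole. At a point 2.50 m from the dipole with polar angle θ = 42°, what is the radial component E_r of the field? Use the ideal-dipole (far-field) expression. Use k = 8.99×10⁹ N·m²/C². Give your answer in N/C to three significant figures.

Dipole moment p = qd = (5.30×10⁻¹⁰ C)(0.00360 m) = 1.908×10⁻¹² C·m.
For a dipole, E_r = (2kp cosθ)/r³.
kp/r³ = (8.99×10⁹)(1.908×10⁻¹²)/(2.50)³ = 0.001098 N/C.
E_r = 2·0.001098·cos42° = 0.001632 N/C.

E_r ≈ 0.00163 N/C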